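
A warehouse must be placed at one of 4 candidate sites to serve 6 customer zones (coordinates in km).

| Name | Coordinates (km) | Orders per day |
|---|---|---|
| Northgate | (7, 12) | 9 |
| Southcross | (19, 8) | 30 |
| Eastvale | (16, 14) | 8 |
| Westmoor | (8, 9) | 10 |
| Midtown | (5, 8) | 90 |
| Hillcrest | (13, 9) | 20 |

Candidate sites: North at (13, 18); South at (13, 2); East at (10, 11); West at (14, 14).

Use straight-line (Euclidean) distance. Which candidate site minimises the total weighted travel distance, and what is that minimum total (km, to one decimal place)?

East, total 991.9 km

Total weighted distance at each candidate:
  North (13, 18): total = 1901.7
  South (13, 2): total = 1584.5
  East (10, 11): total = 991.9
  West (14, 14): total = 1469.4
Minimum is at East with total 991.9 km.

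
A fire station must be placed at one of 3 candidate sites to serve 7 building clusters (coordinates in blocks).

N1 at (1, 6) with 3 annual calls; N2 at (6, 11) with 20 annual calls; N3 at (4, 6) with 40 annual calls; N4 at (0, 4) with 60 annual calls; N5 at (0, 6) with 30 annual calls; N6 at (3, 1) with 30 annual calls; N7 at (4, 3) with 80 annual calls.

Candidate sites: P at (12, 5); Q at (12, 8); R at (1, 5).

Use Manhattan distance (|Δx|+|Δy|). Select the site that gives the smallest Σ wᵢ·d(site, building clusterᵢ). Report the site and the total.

R, total 1143 blocks

Total weighted distance at each candidate:
  P (12, 5): total = 2996
  Q (12, 8): total = 3519
  R (1, 5): total = 1143
Minimum is at R with total 1143 blocks.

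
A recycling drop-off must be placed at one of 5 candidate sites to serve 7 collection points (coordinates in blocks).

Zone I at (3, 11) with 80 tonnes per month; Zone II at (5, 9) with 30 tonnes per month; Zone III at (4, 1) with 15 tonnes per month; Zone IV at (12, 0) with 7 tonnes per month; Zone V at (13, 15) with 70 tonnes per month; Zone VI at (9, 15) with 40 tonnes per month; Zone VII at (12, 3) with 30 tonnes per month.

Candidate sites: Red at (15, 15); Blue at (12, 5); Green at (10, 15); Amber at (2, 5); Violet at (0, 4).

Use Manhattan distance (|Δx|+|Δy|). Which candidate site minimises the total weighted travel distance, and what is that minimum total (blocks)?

Green, total 2299 blocks

Total weighted distance at each candidate:
  Red (15, 15): total = 3091
  Blue (12, 5): total = 3095
  Green (10, 15): total = 2299
  Amber (2, 5): total = 3475
  Violet (0, 4): total = 4187
Minimum is at Green with total 2299 blocks.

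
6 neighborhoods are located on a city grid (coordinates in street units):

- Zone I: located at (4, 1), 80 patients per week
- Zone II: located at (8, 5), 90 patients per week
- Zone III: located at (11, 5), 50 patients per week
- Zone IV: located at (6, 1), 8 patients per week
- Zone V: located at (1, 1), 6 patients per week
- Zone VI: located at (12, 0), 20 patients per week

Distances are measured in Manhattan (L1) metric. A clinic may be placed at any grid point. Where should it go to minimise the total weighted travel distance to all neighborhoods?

(8, 5)

Manhattan distance separates: Σwᵢ(|x−xᵢ|+|y−yᵢ|) = Σwᵢ|x−xᵢ| + Σwᵢ|y−yᵢ|, so x and y are optimised independently as 1-D weighted medians.
Total weight W = 254; half = 127.
x-coordinate, sorted with cumulative weight:
  x=1 (Zone V, w=6) cum 6
  x=4 (Zone I, w=80) cum 86
  x=6 (Zone IV, w=8) cum 94
  x=8 (Zone II, w=90) cum 184  ← median
  x=11 (Zone III, w=50) cum 234
  x=12 (Zone VI, w=20) cum 254
⇒ x* = 8
y-coordinate, sorted with cumulative weight:
  y=0 (Zone VI, w=20) cum 20
  y=1 (Zone I, w=80) cum 100
  y=1 (Zone IV, w=8) cum 108
  y=1 (Zone V, w=6) cum 114
  y=5 (Zone II, w=90) cum 204  ← median
  y=5 (Zone III, w=50) cum 254
⇒ y* = 5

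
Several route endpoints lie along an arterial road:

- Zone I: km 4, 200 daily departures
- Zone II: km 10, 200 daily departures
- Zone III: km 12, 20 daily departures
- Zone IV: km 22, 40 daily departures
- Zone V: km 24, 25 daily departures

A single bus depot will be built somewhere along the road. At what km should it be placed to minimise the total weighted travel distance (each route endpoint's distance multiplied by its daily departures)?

x = 10

For a sum of weighted absolute distances on a line, the optimum is the weighted median (not the mean). Total weight W = 485; half-weight = 242.5.
Sort by position and accumulate weight:
  km 4 (Zone I, w=200) → cum 200
  km 10 (Zone II, w=200) → cum 400  ≥ 242.5 → median here
  km 12 (Zone III, w=20) → cum 420
  km 22 (Zone IV, w=40) → cum 460
  km 24 (Zone V, w=25) → cum 485
Optimal location: km 10.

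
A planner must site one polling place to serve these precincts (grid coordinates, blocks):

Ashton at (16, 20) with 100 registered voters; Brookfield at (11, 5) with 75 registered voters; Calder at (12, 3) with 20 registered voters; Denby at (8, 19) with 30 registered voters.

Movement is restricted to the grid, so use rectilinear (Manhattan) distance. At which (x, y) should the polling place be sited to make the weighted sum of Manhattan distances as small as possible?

(12, 19)

Manhattan distance separates: Σwᵢ(|x−xᵢ|+|y−yᵢ|) = Σwᵢ|x−xᵢ| + Σwᵢ|y−yᵢ|, so x and y are optimised independently as 1-D weighted medians.
Total weight W = 225; half = 112.5.
x-coordinate, sorted with cumulative weight:
  x=8 (Denby, w=30) cum 30
  x=11 (Brookfield, w=75) cum 105
  x=12 (Calder, w=20) cum 125  ← median
  x=16 (Ashton, w=100) cum 225
⇒ x* = 12
y-coordinate, sorted with cumulative weight:
  y=3 (Calder, w=20) cum 20
  y=5 (Brookfield, w=75) cum 95
  y=19 (Denby, w=30) cum 125  ← median
  y=20 (Ashton, w=100) cum 225
⇒ y* = 19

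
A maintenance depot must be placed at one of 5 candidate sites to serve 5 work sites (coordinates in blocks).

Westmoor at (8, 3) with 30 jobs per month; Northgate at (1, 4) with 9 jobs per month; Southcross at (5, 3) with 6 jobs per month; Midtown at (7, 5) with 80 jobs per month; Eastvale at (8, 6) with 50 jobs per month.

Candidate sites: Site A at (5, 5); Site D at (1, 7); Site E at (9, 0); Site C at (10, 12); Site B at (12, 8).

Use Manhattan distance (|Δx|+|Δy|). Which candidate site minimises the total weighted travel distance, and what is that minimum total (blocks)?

Total weighted distance at each candidate:
  Site A (5, 5): total = 567
  Site D (1, 7): total = 1445
  Site E (9, 0): total = 1180
  Site C (10, 12): total = 1767
  Site B (12, 8): total = 1417
Minimum is at Site A with total 567 blocks.

Site A, total 567 blocks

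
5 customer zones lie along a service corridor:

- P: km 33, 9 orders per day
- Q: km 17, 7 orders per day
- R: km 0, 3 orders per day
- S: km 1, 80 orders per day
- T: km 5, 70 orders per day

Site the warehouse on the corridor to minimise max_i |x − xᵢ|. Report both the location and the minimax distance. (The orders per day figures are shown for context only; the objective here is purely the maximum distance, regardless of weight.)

location 16.5, max distance 16.5

The 1-center on a line is the midpoint of the two extreme points: leftmost at 0, rightmost at 33.
Optimal location = (0 + 33)/2 = 16.5; maximum distance = (33 − 0)/2 = 16.5.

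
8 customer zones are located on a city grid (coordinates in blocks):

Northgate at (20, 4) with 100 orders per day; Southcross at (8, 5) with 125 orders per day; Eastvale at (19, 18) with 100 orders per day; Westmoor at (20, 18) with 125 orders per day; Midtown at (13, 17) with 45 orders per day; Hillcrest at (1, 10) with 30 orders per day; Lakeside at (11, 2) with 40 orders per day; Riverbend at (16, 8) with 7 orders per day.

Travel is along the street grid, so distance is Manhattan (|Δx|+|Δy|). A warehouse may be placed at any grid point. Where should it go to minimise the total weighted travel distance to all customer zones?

Manhattan distance separates: Σwᵢ(|x−xᵢ|+|y−yᵢ|) = Σwᵢ|x−xᵢ| + Σwᵢ|y−yᵢ|, so x and y are optimised independently as 1-D weighted medians.
Total weight W = 572; half = 286.
x-coordinate, sorted with cumulative weight:
  x=1 (Hillcrest, w=30) cum 30
  x=8 (Southcross, w=125) cum 155
  x=11 (Lakeside, w=40) cum 195
  x=13 (Midtown, w=45) cum 240
  x=16 (Riverbend, w=7) cum 247
  x=19 (Eastvale, w=100) cum 347  ← median
  x=20 (Northgate, w=100) cum 447
  x=20 (Westmoor, w=125) cum 572
⇒ x* = 19
y-coordinate, sorted with cumulative weight:
  y=2 (Lakeside, w=40) cum 40
  y=4 (Northgate, w=100) cum 140
  y=5 (Southcross, w=125) cum 265
  y=8 (Riverbend, w=7) cum 272
  y=10 (Hillcrest, w=30) cum 302  ← median
  y=17 (Midtown, w=45) cum 347
  y=18 (Eastvale, w=100) cum 447
  y=18 (Westmoor, w=125) cum 572
⇒ y* = 10

(19, 10)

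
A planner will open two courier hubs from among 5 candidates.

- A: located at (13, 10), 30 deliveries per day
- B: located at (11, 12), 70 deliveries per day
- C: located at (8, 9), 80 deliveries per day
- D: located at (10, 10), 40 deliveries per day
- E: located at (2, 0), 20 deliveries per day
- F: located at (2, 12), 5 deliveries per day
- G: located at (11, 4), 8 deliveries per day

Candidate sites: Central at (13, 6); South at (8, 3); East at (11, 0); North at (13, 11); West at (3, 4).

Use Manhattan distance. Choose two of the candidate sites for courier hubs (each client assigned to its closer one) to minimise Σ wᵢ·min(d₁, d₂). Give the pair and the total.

{South, North}, total 1152

Evaluate every pair (each demand assigned to the nearer of the two):
  {South, North}: total = 1152
  {North, West}: total = 1169
  {East, North}: total = 1232
  {Central, North}: total = 1392
  {Central, South}: total = 1727
  {Central, West}: total = 1777
  {Central, East}: total = 1897
  {South, West}: total = 2217
  {South, East}: total = 2327
  {East, West}: total = 2617
Best pair: {South, North} with total 1152.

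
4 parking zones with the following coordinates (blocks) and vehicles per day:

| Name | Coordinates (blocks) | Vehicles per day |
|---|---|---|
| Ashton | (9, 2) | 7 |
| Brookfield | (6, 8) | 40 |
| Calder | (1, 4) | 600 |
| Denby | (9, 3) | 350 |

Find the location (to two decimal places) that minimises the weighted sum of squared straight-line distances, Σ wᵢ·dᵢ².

(4.07, 3.80)

The minimiser of Σwᵢ‖p−pᵢ‖² is the weighted centroid p* = (Σwᵢpᵢ)/(Σwᵢ).
Σwᵢ = 997.
Σwᵢxᵢ = 7·9 + 40·6 + 600·1 + 350·9 = 4053.
Σwᵢyᵢ = 7·2 + 40·8 + 600·4 + 350·3 = 3784.
x* = 4053/997 = 4.07, y* = 3784/997 = 3.80.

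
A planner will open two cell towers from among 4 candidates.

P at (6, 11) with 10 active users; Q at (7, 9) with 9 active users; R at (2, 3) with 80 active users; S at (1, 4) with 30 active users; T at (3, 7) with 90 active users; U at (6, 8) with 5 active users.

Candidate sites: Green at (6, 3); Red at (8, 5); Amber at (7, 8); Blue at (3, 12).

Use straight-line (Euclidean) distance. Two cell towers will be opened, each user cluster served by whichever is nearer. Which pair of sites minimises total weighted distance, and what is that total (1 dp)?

Evaluate every pair (each demand assigned to the nearer of the two):
  {Green, Amber}: total = 889.7
  {Green, Blue}: total = 1024.6
  {Green, Red}: total = 1041.4
  {Red, Amber}: total = 1134.8
  {Amber, Blue}: total = 1198.7
  {Red, Blue}: total = 1254.9
Best pair: {Green, Amber} with total 889.7.

{Green, Amber}, total 889.7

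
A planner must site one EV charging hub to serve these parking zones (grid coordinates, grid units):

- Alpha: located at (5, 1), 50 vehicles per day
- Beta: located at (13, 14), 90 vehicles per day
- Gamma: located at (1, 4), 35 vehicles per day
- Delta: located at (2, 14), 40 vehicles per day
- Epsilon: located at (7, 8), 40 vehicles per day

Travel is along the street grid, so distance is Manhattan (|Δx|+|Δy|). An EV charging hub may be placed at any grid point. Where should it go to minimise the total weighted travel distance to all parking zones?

Manhattan distance separates: Σwᵢ(|x−xᵢ|+|y−yᵢ|) = Σwᵢ|x−xᵢ| + Σwᵢ|y−yᵢ|, so x and y are optimised independently as 1-D weighted medians.
Total weight W = 255; half = 127.5.
x-coordinate, sorted with cumulative weight:
  x=1 (Gamma, w=35) cum 35
  x=2 (Delta, w=40) cum 75
  x=5 (Alpha, w=50) cum 125
  x=7 (Epsilon, w=40) cum 165  ← median
  x=13 (Beta, w=90) cum 255
⇒ x* = 7
y-coordinate, sorted with cumulative weight:
  y=1 (Alpha, w=50) cum 50
  y=4 (Gamma, w=35) cum 85
  y=8 (Epsilon, w=40) cum 125
  y=14 (Beta, w=90) cum 215  ← median
  y=14 (Delta, w=40) cum 255
⇒ y* = 14

(7, 14)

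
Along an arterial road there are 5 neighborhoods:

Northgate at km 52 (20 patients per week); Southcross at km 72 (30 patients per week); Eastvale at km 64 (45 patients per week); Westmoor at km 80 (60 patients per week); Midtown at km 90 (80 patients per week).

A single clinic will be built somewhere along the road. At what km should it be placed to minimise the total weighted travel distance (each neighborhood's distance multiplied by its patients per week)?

x = 80

For a sum of weighted absolute distances on a line, the optimum is the weighted median (not the mean). Total weight W = 235; half-weight = 117.5.
Sort by position and accumulate weight:
  km 52 (Northgate, w=20) → cum 20
  km 64 (Eastvale, w=45) → cum 65
  km 72 (Southcross, w=30) → cum 95
  km 80 (Westmoor, w=60) → cum 155  ≥ 117.5 → median here
  km 90 (Midtown, w=80) → cum 235
Optimal location: km 80.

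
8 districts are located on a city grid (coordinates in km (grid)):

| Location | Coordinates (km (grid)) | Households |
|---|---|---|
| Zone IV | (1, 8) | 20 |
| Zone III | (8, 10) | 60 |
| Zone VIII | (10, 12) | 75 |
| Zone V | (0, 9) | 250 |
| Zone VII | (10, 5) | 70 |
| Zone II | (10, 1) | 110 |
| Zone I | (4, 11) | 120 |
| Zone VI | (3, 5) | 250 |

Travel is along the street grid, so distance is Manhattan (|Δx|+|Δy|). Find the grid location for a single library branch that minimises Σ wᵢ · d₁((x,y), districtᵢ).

(3, 9)

Manhattan distance separates: Σwᵢ(|x−xᵢ|+|y−yᵢ|) = Σwᵢ|x−xᵢ| + Σwᵢ|y−yᵢ|, so x and y are optimised independently as 1-D weighted medians.
Total weight W = 955; half = 477.5.
x-coordinate, sorted with cumulative weight:
  x=0 (Zone V, w=250) cum 250
  x=1 (Zone IV, w=20) cum 270
  x=3 (Zone VI, w=250) cum 520  ← median
  x=4 (Zone I, w=120) cum 640
  x=8 (Zone III, w=60) cum 700
  x=10 (Zone VIII, w=75) cum 775
  x=10 (Zone VII, w=70) cum 845
  x=10 (Zone II, w=110) cum 955
⇒ x* = 3
y-coordinate, sorted with cumulative weight:
  y=1 (Zone II, w=110) cum 110
  y=5 (Zone VII, w=70) cum 180
  y=5 (Zone VI, w=250) cum 430
  y=8 (Zone IV, w=20) cum 450
  y=9 (Zone V, w=250) cum 700  ← median
  y=10 (Zone III, w=60) cum 760
  y=11 (Zone I, w=120) cum 880
  y=12 (Zone VIII, w=75) cum 955
⇒ y* = 9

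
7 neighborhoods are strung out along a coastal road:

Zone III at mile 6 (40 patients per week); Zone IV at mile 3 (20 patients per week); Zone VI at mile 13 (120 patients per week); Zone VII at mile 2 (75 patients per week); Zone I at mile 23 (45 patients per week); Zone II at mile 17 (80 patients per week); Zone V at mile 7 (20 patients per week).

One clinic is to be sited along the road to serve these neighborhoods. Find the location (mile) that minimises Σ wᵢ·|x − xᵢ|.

For a sum of weighted absolute distances on a line, the optimum is the weighted median (not the mean). Total weight W = 400; half-weight = 200.
Sort by position and accumulate weight:
  mile 2 (Zone VII, w=75) → cum 75
  mile 3 (Zone IV, w=20) → cum 95
  mile 6 (Zone III, w=40) → cum 135
  mile 7 (Zone V, w=20) → cum 155
  mile 13 (Zone VI, w=120) → cum 275  ≥ 200 → median here
  mile 17 (Zone II, w=80) → cum 355
  mile 23 (Zone I, w=45) → cum 400
Optimal location: mile 13.

x = 13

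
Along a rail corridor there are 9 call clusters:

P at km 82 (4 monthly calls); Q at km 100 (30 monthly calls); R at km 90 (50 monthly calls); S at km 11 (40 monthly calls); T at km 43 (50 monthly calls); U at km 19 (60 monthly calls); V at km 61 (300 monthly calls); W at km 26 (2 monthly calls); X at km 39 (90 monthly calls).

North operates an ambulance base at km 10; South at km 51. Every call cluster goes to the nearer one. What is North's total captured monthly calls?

The indifferent point is the midpoint (10+51)/2 = 30.5; call clusters left of it (closer to North at 10) go to North, those right go to South.
  S at 11 (w=40) → North
  U at 19 (w=60) → North
  W at 26 (w=2) → North
  X at 39 (w=90) → South
  T at 43 (w=50) → South
  V at 61 (w=300) → South
  P at 82 (w=4) → South
  R at 90 (w=50) → South
  Q at 100 (w=30) → South
North captures 102; South captures 524.

102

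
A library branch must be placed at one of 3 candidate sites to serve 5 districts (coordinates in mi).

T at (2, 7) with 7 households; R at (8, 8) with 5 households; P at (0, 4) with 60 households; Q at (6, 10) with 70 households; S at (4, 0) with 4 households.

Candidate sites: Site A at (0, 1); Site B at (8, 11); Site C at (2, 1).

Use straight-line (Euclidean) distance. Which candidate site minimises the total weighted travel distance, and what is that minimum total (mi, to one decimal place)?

Site B, total 906.6 mi

Total weighted distance at each candidate:
  Site A (0, 1): total = 1051.1
  Site B (8, 11): total = 906.6
  Site C (2, 1): total = 1002.8
Minimum is at Site B with total 906.6 mi.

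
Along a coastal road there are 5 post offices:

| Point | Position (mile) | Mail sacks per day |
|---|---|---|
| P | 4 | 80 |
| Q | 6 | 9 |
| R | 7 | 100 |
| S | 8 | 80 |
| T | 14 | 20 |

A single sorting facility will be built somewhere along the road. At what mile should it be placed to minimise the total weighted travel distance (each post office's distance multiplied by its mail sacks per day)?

For a sum of weighted absolute distances on a line, the optimum is the weighted median (not the mean). Total weight W = 289; half-weight = 144.5.
Sort by position and accumulate weight:
  mile 4 (P, w=80) → cum 80
  mile 6 (Q, w=9) → cum 89
  mile 7 (R, w=100) → cum 189  ≥ 144.5 → median here
  mile 8 (S, w=80) → cum 269
  mile 14 (T, w=20) → cum 289
Optimal location: mile 7.

x = 7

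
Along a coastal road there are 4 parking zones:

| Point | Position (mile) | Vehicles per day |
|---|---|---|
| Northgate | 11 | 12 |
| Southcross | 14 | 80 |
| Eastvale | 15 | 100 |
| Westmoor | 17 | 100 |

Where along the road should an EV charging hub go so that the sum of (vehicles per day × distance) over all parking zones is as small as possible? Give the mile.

x = 15

For a sum of weighted absolute distances on a line, the optimum is the weighted median (not the mean). Total weight W = 292; half-weight = 146.
Sort by position and accumulate weight:
  mile 11 (Northgate, w=12) → cum 12
  mile 14 (Southcross, w=80) → cum 92
  mile 15 (Eastvale, w=100) → cum 192  ≥ 146 → median here
  mile 17 (Westmoor, w=100) → cum 292
Optimal location: mile 15.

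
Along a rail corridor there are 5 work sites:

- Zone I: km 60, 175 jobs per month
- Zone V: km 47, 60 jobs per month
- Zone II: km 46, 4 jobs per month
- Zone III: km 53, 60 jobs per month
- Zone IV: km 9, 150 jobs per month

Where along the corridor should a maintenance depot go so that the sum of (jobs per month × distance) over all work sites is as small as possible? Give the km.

x = 53

For a sum of weighted absolute distances on a line, the optimum is the weighted median (not the mean). Total weight W = 449; half-weight = 224.5.
Sort by position and accumulate weight:
  km 9 (Zone IV, w=150) → cum 150
  km 46 (Zone II, w=4) → cum 154
  km 47 (Zone V, w=60) → cum 214
  km 53 (Zone III, w=60) → cum 274  ≥ 224.5 → median here
  km 60 (Zone I, w=175) → cum 449
Optimal location: km 53.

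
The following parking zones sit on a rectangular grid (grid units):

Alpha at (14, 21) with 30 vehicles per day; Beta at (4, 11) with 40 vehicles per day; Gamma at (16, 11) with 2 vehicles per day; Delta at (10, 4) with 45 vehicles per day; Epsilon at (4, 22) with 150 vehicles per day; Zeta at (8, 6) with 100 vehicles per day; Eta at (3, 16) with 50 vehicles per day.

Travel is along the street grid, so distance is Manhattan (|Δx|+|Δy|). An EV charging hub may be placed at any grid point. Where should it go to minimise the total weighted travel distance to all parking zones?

(4, 16)

Manhattan distance separates: Σwᵢ(|x−xᵢ|+|y−yᵢ|) = Σwᵢ|x−xᵢ| + Σwᵢ|y−yᵢ|, so x and y are optimised independently as 1-D weighted medians.
Total weight W = 417; half = 208.5.
x-coordinate, sorted with cumulative weight:
  x=3 (Eta, w=50) cum 50
  x=4 (Beta, w=40) cum 90
  x=4 (Epsilon, w=150) cum 240  ← median
  x=8 (Zeta, w=100) cum 340
  x=10 (Delta, w=45) cum 385
  x=14 (Alpha, w=30) cum 415
  x=16 (Gamma, w=2) cum 417
⇒ x* = 4
y-coordinate, sorted with cumulative weight:
  y=4 (Delta, w=45) cum 45
  y=6 (Zeta, w=100) cum 145
  y=11 (Beta, w=40) cum 185
  y=11 (Gamma, w=2) cum 187
  y=16 (Eta, w=50) cum 237  ← median
  y=21 (Alpha, w=30) cum 267
  y=22 (Epsilon, w=150) cum 417
⇒ y* = 16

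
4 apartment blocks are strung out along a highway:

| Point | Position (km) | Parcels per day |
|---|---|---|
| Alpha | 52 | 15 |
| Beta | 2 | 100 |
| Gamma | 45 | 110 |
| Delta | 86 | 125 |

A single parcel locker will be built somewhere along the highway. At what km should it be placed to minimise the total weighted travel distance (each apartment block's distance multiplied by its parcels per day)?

For a sum of weighted absolute distances on a line, the optimum is the weighted median (not the mean). Total weight W = 350; half-weight = 175.
Sort by position and accumulate weight:
  km 2 (Beta, w=100) → cum 100
  km 45 (Gamma, w=110) → cum 210  ≥ 175 → median here
  km 52 (Alpha, w=15) → cum 225
  km 86 (Delta, w=125) → cum 350
Optimal location: km 45.

x = 45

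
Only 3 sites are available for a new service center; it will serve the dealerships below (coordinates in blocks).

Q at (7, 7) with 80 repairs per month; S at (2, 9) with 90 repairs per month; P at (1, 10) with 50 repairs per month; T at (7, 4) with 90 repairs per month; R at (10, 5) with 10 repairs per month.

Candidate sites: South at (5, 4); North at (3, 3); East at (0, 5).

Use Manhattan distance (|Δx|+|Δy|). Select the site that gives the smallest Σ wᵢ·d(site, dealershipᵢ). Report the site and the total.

South, total 1860 blocks

Total weighted distance at each candidate:
  South (5, 4): total = 1860
  North (3, 3): total = 2260
  East (0, 5): total = 2380
Minimum is at South with total 1860 blocks.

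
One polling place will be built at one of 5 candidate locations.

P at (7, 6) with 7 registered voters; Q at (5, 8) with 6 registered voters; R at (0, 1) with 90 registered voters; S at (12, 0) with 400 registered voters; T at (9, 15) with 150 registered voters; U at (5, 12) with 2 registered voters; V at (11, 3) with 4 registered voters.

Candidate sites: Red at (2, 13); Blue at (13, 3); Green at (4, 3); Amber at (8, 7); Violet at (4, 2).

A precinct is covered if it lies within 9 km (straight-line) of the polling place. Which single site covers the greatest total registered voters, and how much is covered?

Amber, covering 569

Coverage radius r = 9 km; a point is covered iff (Δx)²+(Δy)² ≤ 9² = 81.
  Red (2, 13): covers {P, Q, T, U} → 165
  Blue (13, 3): covers {P, S, V} → 411
  Green (4, 3): covers {P, Q, R, S, V} → 507
  Amber (8, 7): covers {P, Q, S, T, U, V} → 569
  Violet (4, 2): covers {P, Q, R, S, V} → 507
Maximum coverage at Amber: 569 registered voters.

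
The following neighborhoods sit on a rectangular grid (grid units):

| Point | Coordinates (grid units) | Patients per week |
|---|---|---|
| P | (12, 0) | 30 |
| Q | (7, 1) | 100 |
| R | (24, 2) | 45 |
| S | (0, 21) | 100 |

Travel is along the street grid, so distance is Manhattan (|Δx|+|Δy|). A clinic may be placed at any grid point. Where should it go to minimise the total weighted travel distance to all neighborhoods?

(7, 2)

Manhattan distance separates: Σwᵢ(|x−xᵢ|+|y−yᵢ|) = Σwᵢ|x−xᵢ| + Σwᵢ|y−yᵢ|, so x and y are optimised independently as 1-D weighted medians.
Total weight W = 275; half = 137.5.
x-coordinate, sorted with cumulative weight:
  x=0 (S, w=100) cum 100
  x=7 (Q, w=100) cum 200  ← median
  x=12 (P, w=30) cum 230
  x=24 (R, w=45) cum 275
⇒ x* = 7
y-coordinate, sorted with cumulative weight:
  y=0 (P, w=30) cum 30
  y=1 (Q, w=100) cum 130
  y=2 (R, w=45) cum 175  ← median
  y=21 (S, w=100) cum 275
⇒ y* = 2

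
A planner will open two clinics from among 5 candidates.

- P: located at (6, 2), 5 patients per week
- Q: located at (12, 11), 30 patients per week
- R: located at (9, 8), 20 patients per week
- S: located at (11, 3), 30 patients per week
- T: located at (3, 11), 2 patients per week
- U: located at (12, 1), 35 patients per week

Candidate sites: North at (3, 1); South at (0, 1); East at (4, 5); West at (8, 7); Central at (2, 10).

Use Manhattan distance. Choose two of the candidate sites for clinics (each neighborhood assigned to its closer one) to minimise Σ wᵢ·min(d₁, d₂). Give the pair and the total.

{North, West}, total 843

Evaluate every pair (each demand assigned to the nearer of the two):
  {North, West}: total = 843
  {East, West}: total = 879
  {West, Central}: total = 879
  {South, West}: total = 893
  {North, Central}: total = 1149
  {North, East}: total = 1199
  {East, Central}: total = 1209
  {South, East}: total = 1309
  {South, Central}: total = 1359
  {North, South}: total = 1485
Best pair: {North, West} with total 843.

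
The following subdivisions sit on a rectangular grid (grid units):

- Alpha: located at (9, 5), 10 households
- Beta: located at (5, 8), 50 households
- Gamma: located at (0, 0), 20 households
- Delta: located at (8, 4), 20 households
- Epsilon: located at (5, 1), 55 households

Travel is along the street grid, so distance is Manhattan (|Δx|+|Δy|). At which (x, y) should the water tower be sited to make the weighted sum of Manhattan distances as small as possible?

(5, 4)

Manhattan distance separates: Σwᵢ(|x−xᵢ|+|y−yᵢ|) = Σwᵢ|x−xᵢ| + Σwᵢ|y−yᵢ|, so x and y are optimised independently as 1-D weighted medians.
Total weight W = 155; half = 77.5.
x-coordinate, sorted with cumulative weight:
  x=0 (Gamma, w=20) cum 20
  x=5 (Beta, w=50) cum 70
  x=5 (Epsilon, w=55) cum 125  ← median
  x=8 (Delta, w=20) cum 145
  x=9 (Alpha, w=10) cum 155
⇒ x* = 5
y-coordinate, sorted with cumulative weight:
  y=0 (Gamma, w=20) cum 20
  y=1 (Epsilon, w=55) cum 75
  y=4 (Delta, w=20) cum 95  ← median
  y=5 (Alpha, w=10) cum 105
  y=8 (Beta, w=50) cum 155
⇒ y* = 4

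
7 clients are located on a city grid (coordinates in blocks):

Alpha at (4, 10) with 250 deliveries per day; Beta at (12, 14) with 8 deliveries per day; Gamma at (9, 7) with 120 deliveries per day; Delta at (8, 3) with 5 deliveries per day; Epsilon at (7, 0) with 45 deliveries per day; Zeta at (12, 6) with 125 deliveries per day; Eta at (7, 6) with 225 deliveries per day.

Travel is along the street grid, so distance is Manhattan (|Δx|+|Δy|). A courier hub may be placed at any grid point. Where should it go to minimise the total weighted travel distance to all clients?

(7, 6)

Manhattan distance separates: Σwᵢ(|x−xᵢ|+|y−yᵢ|) = Σwᵢ|x−xᵢ| + Σwᵢ|y−yᵢ|, so x and y are optimised independently as 1-D weighted medians.
Total weight W = 778; half = 389.
x-coordinate, sorted with cumulative weight:
  x=4 (Alpha, w=250) cum 250
  x=7 (Epsilon, w=45) cum 295
  x=7 (Eta, w=225) cum 520  ← median
  x=8 (Delta, w=5) cum 525
  x=9 (Gamma, w=120) cum 645
  x=12 (Beta, w=8) cum 653
  x=12 (Zeta, w=125) cum 778
⇒ x* = 7
y-coordinate, sorted with cumulative weight:
  y=0 (Epsilon, w=45) cum 45
  y=3 (Delta, w=5) cum 50
  y=6 (Zeta, w=125) cum 175
  y=6 (Eta, w=225) cum 400  ← median
  y=7 (Gamma, w=120) cum 520
  y=10 (Alpha, w=250) cum 770
  y=14 (Beta, w=8) cum 778
⇒ y* = 6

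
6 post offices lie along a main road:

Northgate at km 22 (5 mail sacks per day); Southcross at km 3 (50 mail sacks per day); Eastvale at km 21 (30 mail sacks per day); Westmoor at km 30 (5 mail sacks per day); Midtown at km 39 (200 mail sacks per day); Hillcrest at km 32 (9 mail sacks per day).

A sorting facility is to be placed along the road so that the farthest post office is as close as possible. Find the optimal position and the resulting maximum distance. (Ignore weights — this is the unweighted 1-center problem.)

The 1-center on a line is the midpoint of the two extreme points: leftmost at 3, rightmost at 39.
Optimal location = (3 + 39)/2 = 21; maximum distance = (39 − 3)/2 = 18.

location 21, max distance 18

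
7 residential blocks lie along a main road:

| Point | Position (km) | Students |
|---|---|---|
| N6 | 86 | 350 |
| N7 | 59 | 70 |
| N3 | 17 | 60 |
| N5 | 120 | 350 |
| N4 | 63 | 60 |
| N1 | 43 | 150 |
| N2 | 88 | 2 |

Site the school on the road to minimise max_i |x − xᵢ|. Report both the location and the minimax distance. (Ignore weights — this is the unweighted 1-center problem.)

location 68.5, max distance 51.5

The 1-center on a line is the midpoint of the two extreme points: leftmost at 17, rightmost at 120.
Optimal location = (17 + 120)/2 = 68.5; maximum distance = (120 − 17)/2 = 51.5.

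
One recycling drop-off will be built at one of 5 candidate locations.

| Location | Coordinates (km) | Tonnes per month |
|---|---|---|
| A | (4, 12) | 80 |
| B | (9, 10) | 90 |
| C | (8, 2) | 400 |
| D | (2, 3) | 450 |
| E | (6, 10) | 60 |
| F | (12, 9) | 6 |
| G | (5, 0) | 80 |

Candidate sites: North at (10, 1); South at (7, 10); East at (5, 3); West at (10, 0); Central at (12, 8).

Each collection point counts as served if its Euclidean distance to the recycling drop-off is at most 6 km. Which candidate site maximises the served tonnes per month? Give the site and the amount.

Coverage radius r = 6 km; a point is covered iff (Δx)²+(Δy)² ≤ 6² = 36.
  North (10, 1): covers {C, G} → 480
  South (7, 10): covers {A, B, E, F} → 236
  East (5, 3): covers {C, D, G} → 930
  West (10, 0): covers {C, G} → 480
  Central (12, 8): covers {B, F} → 96
Maximum coverage at East: 930 tonnes per month.

East, covering 930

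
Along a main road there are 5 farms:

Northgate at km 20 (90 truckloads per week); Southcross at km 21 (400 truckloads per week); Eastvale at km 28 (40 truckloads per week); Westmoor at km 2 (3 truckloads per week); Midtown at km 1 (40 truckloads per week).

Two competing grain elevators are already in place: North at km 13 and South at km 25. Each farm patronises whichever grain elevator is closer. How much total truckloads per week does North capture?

43

The indifferent point is the midpoint (13+25)/2 = 19; farms left of it (closer to North at 13) go to North, those right go to South.
  Midtown at 1 (w=40) → North
  Westmoor at 2 (w=3) → North
  Northgate at 20 (w=90) → South
  Southcross at 21 (w=400) → South
  Eastvale at 28 (w=40) → South
North captures 43; South captures 530.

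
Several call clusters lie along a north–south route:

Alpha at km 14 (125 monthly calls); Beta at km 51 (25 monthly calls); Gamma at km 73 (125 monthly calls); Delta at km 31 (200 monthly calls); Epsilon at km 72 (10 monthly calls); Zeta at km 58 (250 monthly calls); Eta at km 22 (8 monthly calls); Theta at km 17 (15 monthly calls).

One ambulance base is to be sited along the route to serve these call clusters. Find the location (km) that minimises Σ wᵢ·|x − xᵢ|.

For a sum of weighted absolute distances on a line, the optimum is the weighted median (not the mean). Total weight W = 758; half-weight = 379.
Sort by position and accumulate weight:
  km 14 (Alpha, w=125) → cum 125
  km 17 (Theta, w=15) → cum 140
  km 22 (Eta, w=8) → cum 148
  km 31 (Delta, w=200) → cum 348
  km 51 (Beta, w=25) → cum 373
  km 58 (Zeta, w=250) → cum 623  ≥ 379 → median here
  km 72 (Epsilon, w=10) → cum 633
  km 73 (Gamma, w=125) → cum 758
Optimal location: km 58.

x = 58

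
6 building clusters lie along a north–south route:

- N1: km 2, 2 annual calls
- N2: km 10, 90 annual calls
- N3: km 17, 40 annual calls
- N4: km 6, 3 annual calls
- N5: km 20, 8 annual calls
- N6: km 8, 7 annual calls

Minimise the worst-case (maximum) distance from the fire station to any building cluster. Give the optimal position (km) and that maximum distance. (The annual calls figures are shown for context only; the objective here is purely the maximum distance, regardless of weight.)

The 1-center on a line is the midpoint of the two extreme points: leftmost at 2, rightmost at 20.
Optimal location = (2 + 20)/2 = 11; maximum distance = (20 − 2)/2 = 9.

location 11, max distance 9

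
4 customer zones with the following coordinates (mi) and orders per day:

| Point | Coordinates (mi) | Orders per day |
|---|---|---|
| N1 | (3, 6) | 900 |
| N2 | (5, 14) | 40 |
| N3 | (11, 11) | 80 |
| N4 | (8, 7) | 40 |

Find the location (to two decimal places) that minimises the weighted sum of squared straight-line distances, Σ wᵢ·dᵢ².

The minimiser of Σwᵢ‖p−pᵢ‖² is the weighted centroid p* = (Σwᵢpᵢ)/(Σwᵢ).
Σwᵢ = 1060.
Σwᵢxᵢ = 900·3 + 40·5 + 80·11 + 40·8 = 4100.
Σwᵢyᵢ = 900·6 + 40·14 + 80·11 + 40·7 = 7120.
x* = 4100/1060 = 3.87, y* = 7120/1060 = 6.72.

(3.87, 6.72)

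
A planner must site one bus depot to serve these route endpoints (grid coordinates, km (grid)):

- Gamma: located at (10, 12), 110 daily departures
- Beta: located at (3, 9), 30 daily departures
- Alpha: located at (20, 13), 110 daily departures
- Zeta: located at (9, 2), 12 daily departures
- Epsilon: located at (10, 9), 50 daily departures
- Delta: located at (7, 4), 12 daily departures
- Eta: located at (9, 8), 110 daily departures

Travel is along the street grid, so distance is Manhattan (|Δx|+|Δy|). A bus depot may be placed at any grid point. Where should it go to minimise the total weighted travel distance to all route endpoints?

(10, 12)

Manhattan distance separates: Σwᵢ(|x−xᵢ|+|y−yᵢ|) = Σwᵢ|x−xᵢ| + Σwᵢ|y−yᵢ|, so x and y are optimised independently as 1-D weighted medians.
Total weight W = 434; half = 217.
x-coordinate, sorted with cumulative weight:
  x=3 (Beta, w=30) cum 30
  x=7 (Delta, w=12) cum 42
  x=9 (Zeta, w=12) cum 54
  x=9 (Eta, w=110) cum 164
  x=10 (Gamma, w=110) cum 274  ← median
  x=10 (Epsilon, w=50) cum 324
  x=20 (Alpha, w=110) cum 434
⇒ x* = 10
y-coordinate, sorted with cumulative weight:
  y=2 (Zeta, w=12) cum 12
  y=4 (Delta, w=12) cum 24
  y=8 (Eta, w=110) cum 134
  y=9 (Beta, w=30) cum 164
  y=9 (Epsilon, w=50) cum 214
  y=12 (Gamma, w=110) cum 324  ← median
  y=13 (Alpha, w=110) cum 434
⇒ y* = 12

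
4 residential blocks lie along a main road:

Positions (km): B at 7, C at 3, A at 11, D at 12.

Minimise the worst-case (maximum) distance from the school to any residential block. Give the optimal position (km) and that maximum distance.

The 1-center on a line is the midpoint of the two extreme points: leftmost at 3, rightmost at 12.
Optimal location = (3 + 12)/2 = 7.5; maximum distance = (12 − 3)/2 = 4.5.

location 7.5, max distance 4.5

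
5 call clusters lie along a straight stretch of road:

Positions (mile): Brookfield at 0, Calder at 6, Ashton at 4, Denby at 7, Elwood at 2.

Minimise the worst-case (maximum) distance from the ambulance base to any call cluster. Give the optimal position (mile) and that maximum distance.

location 3.5, max distance 3.5

The 1-center on a line is the midpoint of the two extreme points: leftmost at 0, rightmost at 7.
Optimal location = (0 + 7)/2 = 3.5; maximum distance = (7 − 0)/2 = 3.5.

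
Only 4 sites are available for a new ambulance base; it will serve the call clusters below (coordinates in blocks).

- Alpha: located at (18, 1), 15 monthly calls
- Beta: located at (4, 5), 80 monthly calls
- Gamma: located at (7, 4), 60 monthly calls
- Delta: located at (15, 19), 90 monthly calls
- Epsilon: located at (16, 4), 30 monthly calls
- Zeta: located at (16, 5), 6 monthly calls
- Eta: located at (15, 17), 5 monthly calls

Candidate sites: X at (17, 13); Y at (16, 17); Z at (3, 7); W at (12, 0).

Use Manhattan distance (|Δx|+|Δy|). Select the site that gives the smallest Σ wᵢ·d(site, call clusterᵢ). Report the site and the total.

Z, total 3815 blocks

Total weighted distance at each candidate:
  X (17, 13): total = 4119
  Y (16, 17): total = 4247
  Z (3, 7): total = 3815
  W (12, 0): total = 4059
Minimum is at Z with total 3815 blocks.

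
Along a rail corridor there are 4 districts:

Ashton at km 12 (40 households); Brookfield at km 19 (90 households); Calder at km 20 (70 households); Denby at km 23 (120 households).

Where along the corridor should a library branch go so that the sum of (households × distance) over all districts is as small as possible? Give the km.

x = 20

For a sum of weighted absolute distances on a line, the optimum is the weighted median (not the mean). Total weight W = 320; half-weight = 160.
Sort by position and accumulate weight:
  km 12 (Ashton, w=40) → cum 40
  km 19 (Brookfield, w=90) → cum 130
  km 20 (Calder, w=70) → cum 200  ≥ 160 → median here
  km 23 (Denby, w=120) → cum 320
Optimal location: km 20.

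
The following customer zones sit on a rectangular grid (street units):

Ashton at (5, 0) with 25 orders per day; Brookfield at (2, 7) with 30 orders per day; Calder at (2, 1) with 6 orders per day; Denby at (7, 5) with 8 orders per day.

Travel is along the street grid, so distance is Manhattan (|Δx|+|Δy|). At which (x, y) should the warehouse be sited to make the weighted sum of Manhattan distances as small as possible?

(2, 5)

Manhattan distance separates: Σwᵢ(|x−xᵢ|+|y−yᵢ|) = Σwᵢ|x−xᵢ| + Σwᵢ|y−yᵢ|, so x and y are optimised independently as 1-D weighted medians.
Total weight W = 69; half = 34.5.
x-coordinate, sorted with cumulative weight:
  x=2 (Brookfield, w=30) cum 30
  x=2 (Calder, w=6) cum 36  ← median
  x=5 (Ashton, w=25) cum 61
  x=7 (Denby, w=8) cum 69
⇒ x* = 2
y-coordinate, sorted with cumulative weight:
  y=0 (Ashton, w=25) cum 25
  y=1 (Calder, w=6) cum 31
  y=5 (Denby, w=8) cum 39  ← median
  y=7 (Brookfield, w=30) cum 69
⇒ y* = 5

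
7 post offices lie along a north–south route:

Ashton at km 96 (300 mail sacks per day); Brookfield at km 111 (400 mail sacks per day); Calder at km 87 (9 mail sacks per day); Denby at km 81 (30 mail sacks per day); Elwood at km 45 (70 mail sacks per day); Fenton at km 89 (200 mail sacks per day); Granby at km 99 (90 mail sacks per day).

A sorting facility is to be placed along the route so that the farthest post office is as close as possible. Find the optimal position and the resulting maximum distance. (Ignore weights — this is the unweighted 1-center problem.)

The 1-center on a line is the midpoint of the two extreme points: leftmost at 45, rightmost at 111.
Optimal location = (45 + 111)/2 = 78; maximum distance = (111 − 45)/2 = 33.

location 78, max distance 33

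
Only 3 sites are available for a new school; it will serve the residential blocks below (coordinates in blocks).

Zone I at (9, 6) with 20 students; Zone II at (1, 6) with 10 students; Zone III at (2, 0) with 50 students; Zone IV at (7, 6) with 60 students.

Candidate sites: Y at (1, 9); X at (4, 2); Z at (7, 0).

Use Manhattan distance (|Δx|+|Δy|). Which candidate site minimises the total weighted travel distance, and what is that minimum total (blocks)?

X, total 870 blocks

Total weighted distance at each candidate:
  Y (1, 9): total = 1290
  X (4, 2): total = 870
  Z (7, 0): total = 890
Minimum is at X with total 870 blocks.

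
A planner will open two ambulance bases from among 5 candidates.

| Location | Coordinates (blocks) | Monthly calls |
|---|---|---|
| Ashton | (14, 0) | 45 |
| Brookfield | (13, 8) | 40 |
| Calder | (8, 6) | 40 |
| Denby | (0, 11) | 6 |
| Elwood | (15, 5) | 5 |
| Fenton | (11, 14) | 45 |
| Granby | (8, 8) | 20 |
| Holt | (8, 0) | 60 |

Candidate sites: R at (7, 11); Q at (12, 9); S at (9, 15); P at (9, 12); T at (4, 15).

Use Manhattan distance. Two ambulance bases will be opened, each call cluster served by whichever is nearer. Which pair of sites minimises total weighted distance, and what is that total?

{R, Q}, total 1962

Evaluate every pair (each demand assigned to the nearer of the two):
  {R, Q}: total = 1962
  {Q, S}: total = 1983
  {Q, P}: total = 2010
  {Q, T}: total = 2088
  {R, P}: total = 2412
  {R, S}: total = 2457
  {S, P}: total = 2505
  {P, T}: total = 2538
  {R, T}: total = 2637
  {S, T}: total = 3123
Best pair: {R, Q} with total 1962.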